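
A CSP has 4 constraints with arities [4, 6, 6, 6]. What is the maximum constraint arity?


The arities are: 4, 6, 6, 6.
Scan for the maximum value.
Maximum arity = 6.

6


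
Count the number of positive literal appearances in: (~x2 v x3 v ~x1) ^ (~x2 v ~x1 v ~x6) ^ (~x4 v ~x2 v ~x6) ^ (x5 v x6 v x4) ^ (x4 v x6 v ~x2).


Scan each clause for unnegated literals.
Clause 1: 1 positive; Clause 2: 0 positive; Clause 3: 0 positive; Clause 4: 3 positive; Clause 5: 2 positive.
Total positive literal occurrences = 6.

6


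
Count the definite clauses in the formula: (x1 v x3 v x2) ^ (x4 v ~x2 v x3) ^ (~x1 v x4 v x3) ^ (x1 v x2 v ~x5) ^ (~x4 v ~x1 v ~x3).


A definite clause has exactly one positive literal.
Clause 1: 3 positive -> not definite
Clause 2: 2 positive -> not definite
Clause 3: 2 positive -> not definite
Clause 4: 2 positive -> not definite
Clause 5: 0 positive -> not definite
Definite clause count = 0.

0


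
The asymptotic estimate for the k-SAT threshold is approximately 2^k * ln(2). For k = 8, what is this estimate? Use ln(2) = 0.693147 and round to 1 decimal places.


Using the asymptotic formula: threshold ~ 2^k * ln(2).
2^8 = 256.
256 * 0.693147 = 177.4.

177.4


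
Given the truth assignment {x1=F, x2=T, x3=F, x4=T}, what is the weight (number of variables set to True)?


The weight is the number of variables assigned True.
True variables: x2, x4.
Weight = 2.

2


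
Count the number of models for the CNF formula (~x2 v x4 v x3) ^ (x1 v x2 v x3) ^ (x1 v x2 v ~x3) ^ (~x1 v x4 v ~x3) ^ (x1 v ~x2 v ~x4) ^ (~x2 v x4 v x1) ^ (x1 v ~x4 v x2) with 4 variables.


Enumerate all 16 truth assignments over 4 variables.
Test each against every clause.
Satisfying assignments found: 5.

5


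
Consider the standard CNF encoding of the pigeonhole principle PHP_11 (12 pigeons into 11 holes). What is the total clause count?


The PHP encoding has two parts:
1) At-least-one-hole clauses: 12 (one per pigeon, each with 11 literals).
2) At-most-one-pigeon-per-hole clauses: 11 holes * C(12,2) = 11 * 66 = 726.
Total clauses = 12 + 726 = 738.

738


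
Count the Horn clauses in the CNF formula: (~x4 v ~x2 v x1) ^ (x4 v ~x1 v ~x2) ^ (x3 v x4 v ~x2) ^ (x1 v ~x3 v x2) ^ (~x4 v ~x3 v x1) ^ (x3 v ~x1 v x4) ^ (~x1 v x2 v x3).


A Horn clause has at most one positive literal.
Clause 1: 1 positive lit(s) -> Horn
Clause 2: 1 positive lit(s) -> Horn
Clause 3: 2 positive lit(s) -> not Horn
Clause 4: 2 positive lit(s) -> not Horn
Clause 5: 1 positive lit(s) -> Horn
Clause 6: 2 positive lit(s) -> not Horn
Clause 7: 2 positive lit(s) -> not Horn
Total Horn clauses = 3.

3


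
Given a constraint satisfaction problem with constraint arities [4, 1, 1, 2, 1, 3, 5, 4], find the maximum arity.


The arities are: 4, 1, 1, 2, 1, 3, 5, 4.
Scan for the maximum value.
Maximum arity = 5.

5


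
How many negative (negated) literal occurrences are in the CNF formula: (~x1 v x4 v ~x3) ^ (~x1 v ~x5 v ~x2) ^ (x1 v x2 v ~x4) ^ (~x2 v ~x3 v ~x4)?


Scan each clause for negated literals.
Clause 1: 2 negative; Clause 2: 3 negative; Clause 3: 1 negative; Clause 4: 3 negative.
Total negative literal occurrences = 9.

9


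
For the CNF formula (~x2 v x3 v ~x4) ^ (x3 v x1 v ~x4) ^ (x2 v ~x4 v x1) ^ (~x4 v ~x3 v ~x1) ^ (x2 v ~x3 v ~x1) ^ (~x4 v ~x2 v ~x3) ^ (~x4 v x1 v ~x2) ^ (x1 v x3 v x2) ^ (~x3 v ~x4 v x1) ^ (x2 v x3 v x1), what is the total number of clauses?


Each group enclosed in parentheses joined by ^ is one clause.
Counting the conjuncts: 10 clauses.

10


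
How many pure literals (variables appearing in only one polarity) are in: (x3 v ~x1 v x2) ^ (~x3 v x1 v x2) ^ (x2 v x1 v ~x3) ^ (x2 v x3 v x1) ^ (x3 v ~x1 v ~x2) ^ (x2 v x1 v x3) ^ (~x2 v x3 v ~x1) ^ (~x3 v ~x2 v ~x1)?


A pure literal appears in only one polarity across all clauses.
No pure literals found.
Count = 0.

0


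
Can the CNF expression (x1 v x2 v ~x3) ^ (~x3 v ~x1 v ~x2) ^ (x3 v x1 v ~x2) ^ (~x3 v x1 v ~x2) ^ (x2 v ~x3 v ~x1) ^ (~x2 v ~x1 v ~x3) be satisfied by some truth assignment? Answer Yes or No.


Check all 8 possible truth assignments.
Number of satisfying assignments found: 3.
The formula is satisfiable.

Yes


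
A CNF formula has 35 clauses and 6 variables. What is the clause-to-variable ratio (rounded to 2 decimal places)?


Clause-to-variable ratio = clauses / variables.
35 / 6 = 5.83.

5.83


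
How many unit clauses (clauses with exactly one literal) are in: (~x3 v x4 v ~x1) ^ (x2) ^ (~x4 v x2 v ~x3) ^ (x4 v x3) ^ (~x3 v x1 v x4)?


A unit clause contains exactly one literal.
Unit clauses found: (x2).
Count = 1.

1


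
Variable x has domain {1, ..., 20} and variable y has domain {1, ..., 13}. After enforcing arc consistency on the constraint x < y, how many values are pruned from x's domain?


For the constraint x < y, x needs a supporting value in y's domain.
x can be at most 12 (one less than y's maximum).
Valid x values from domain: 12 out of 20.
Pruned = 20 - 12 = 8.

8


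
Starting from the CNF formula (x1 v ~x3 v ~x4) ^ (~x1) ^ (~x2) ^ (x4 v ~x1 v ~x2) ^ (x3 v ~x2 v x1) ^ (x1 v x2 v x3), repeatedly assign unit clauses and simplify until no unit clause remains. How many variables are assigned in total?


Unit propagation repeatedly assigns the literal in any unit clause, then simplifies.
Assignments in order: x1 = F, x2 = F, x3 = T, x4 = F.
No further unit clauses remain.
Total variables assigned = 4.

4


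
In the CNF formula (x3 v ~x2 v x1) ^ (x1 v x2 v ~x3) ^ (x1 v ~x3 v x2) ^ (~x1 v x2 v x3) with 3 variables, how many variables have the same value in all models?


Find all satisfying assignments: 5 model(s).
Check which variables have the same value in every model.
No variable is fixed across all models.
Backbone size = 0.

0


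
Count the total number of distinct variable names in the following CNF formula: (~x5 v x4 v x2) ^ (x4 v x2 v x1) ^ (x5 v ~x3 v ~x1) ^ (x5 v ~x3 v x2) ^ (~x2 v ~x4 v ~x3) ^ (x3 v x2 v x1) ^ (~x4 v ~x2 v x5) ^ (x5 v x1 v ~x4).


Identify each distinct variable in the formula.
Variables found: x1, x2, x3, x4, x5.
Total distinct variables = 5.

5


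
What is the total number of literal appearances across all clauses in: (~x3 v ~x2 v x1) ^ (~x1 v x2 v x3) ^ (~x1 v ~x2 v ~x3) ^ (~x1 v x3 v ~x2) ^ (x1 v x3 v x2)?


Clause lengths: 3, 3, 3, 3, 3.
Sum = 3 + 3 + 3 + 3 + 3 = 15.

15


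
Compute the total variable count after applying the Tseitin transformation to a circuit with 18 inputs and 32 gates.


The Tseitin transformation introduces one auxiliary variable per gate.
Total variables = inputs + gates = 18 + 32 = 50.

50


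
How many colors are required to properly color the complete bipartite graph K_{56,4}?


K_{56,4} is bipartite by definition: the two parts are independent sets, with every edge crossing between them.
Color all vertices in one part with color 1 and all vertices in the other part with color 2.
Since the graph has at least one edge, one color does not suffice.
Chromatic number = 2.

2


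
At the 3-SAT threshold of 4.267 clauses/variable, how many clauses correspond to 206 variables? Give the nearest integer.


The 3-SAT phase transition occurs at approximately 4.267 clauses per variable.
m = 4.267 * 206 = 879.002.
Rounded to nearest integer: 879.

879


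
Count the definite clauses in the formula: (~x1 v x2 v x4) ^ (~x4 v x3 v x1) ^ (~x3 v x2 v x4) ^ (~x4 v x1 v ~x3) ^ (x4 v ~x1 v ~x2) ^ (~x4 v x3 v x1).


A definite clause has exactly one positive literal.
Clause 1: 2 positive -> not definite
Clause 2: 2 positive -> not definite
Clause 3: 2 positive -> not definite
Clause 4: 1 positive -> definite
Clause 5: 1 positive -> definite
Clause 6: 2 positive -> not definite
Definite clause count = 2.

2


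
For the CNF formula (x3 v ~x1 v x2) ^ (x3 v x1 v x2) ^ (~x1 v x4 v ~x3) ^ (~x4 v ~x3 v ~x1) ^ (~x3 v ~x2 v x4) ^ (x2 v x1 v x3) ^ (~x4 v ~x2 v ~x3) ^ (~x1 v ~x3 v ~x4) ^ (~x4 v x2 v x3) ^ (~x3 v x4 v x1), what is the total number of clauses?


Each group enclosed in parentheses joined by ^ is one clause.
Counting the conjuncts: 10 clauses.

10


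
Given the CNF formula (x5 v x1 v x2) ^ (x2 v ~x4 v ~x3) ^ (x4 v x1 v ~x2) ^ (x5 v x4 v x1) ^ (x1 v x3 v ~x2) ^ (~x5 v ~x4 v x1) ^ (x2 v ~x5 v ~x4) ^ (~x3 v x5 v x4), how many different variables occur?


Identify each distinct variable in the formula.
Variables found: x1, x2, x3, x4, x5.
Total distinct variables = 5.

5


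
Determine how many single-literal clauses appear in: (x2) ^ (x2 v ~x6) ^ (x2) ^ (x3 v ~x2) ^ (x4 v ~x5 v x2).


A unit clause contains exactly one literal.
Unit clauses found: (x2), (x2).
Count = 2.

2


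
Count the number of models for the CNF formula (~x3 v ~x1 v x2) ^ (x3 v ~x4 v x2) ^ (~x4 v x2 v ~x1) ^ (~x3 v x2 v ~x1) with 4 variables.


Enumerate all 16 truth assignments over 4 variables.
Test each against every clause.
Satisfying assignments found: 12.

12


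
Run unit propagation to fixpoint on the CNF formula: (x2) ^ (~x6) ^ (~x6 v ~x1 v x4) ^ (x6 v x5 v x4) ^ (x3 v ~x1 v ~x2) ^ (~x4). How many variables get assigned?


Unit propagation repeatedly assigns the literal in any unit clause, then simplifies.
Assignments in order: x2 = T, x6 = F, x4 = F, x5 = T.
No further unit clauses remain.
Total variables assigned = 4.

4


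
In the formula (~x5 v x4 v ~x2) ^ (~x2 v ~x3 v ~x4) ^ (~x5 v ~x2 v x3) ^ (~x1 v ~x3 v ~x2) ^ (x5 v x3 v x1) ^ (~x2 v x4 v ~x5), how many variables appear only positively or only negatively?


A pure literal appears in only one polarity across all clauses.
Pure literals: x2 (negative only).
Count = 1.

1


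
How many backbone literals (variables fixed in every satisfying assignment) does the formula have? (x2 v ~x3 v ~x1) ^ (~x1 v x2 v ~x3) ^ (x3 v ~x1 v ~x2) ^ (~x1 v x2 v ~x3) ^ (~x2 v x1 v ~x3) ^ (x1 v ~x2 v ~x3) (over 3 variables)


Find all satisfying assignments: 5 model(s).
Check which variables have the same value in every model.
No variable is fixed across all models.
Backbone size = 0.

0


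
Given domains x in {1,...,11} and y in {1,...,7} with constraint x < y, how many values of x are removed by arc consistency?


For the constraint x < y, x needs a supporting value in y's domain.
x can be at most 6 (one less than y's maximum).
Valid x values from domain: 6 out of 11.
Pruned = 11 - 6 = 5.

5


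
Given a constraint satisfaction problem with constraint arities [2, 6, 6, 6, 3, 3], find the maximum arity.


The arities are: 2, 6, 6, 6, 3, 3.
Scan for the maximum value.
Maximum arity = 6.

6


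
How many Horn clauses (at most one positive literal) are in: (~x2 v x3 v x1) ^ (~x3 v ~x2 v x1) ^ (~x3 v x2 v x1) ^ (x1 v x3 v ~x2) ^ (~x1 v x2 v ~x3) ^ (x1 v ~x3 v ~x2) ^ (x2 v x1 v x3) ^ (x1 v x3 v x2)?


A Horn clause has at most one positive literal.
Clause 1: 2 positive lit(s) -> not Horn
Clause 2: 1 positive lit(s) -> Horn
Clause 3: 2 positive lit(s) -> not Horn
Clause 4: 2 positive lit(s) -> not Horn
Clause 5: 1 positive lit(s) -> Horn
Clause 6: 1 positive lit(s) -> Horn
Clause 7: 3 positive lit(s) -> not Horn
Clause 8: 3 positive lit(s) -> not Horn
Total Horn clauses = 3.

3


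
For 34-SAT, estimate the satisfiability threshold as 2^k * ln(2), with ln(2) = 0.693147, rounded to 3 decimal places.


Using the asymptotic formula: threshold ~ 2^k * ln(2).
2^34 = 17179869184.
17179869184 * 0.693147 = 11908174785.282.

11908174785.282


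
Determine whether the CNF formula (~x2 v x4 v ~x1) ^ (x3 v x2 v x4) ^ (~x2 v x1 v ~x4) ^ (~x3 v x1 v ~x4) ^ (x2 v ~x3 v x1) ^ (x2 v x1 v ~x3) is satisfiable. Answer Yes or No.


Check all 16 possible truth assignments.
Number of satisfying assignments found: 8.
The formula is satisfiable.

Yes


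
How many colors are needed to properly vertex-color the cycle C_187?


An odd cycle cannot be 2-colored: alternating two colors around the cycle returns to the start with a conflict.
Since 187 is odd, three colors are required (and three suffice).
Chromatic number = 3.

3


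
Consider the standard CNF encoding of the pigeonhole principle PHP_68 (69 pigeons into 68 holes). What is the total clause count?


The PHP encoding has two parts:
1) At-least-one-hole clauses: 69 (one per pigeon, each with 68 literals).
2) At-most-one-pigeon-per-hole clauses: 68 holes * C(69,2) = 68 * 2346 = 159528.
Total clauses = 69 + 159528 = 159597.

159597


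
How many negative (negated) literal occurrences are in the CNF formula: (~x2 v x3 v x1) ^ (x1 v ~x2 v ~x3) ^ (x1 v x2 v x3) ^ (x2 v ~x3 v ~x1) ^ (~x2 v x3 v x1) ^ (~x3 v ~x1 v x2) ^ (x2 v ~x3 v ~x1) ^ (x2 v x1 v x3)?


Scan each clause for negated literals.
Clause 1: 1 negative; Clause 2: 2 negative; Clause 3: 0 negative; Clause 4: 2 negative; Clause 5: 1 negative; Clause 6: 2 negative; Clause 7: 2 negative; Clause 8: 0 negative.
Total negative literal occurrences = 10.

10


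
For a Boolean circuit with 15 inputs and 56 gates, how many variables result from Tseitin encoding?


The Tseitin transformation introduces one auxiliary variable per gate.
Total variables = inputs + gates = 15 + 56 = 71.

71


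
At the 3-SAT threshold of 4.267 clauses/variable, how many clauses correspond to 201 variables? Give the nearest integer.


The 3-SAT phase transition occurs at approximately 4.267 clauses per variable.
m = 4.267 * 201 = 857.667.
Rounded to nearest integer: 858.

858


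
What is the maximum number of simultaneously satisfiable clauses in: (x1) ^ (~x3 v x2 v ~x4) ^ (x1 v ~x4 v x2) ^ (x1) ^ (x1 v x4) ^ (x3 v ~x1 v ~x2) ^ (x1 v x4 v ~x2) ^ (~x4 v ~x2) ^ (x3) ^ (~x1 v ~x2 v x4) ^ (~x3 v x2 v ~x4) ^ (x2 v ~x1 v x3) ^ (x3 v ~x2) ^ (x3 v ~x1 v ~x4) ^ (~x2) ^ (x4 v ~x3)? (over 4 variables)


Enumerate all 16 truth assignments.
For each, count how many of the 16 clauses are satisfied.
The formula is not fully satisfiable, so the maximum is below 16.
Maximum simultaneously satisfiable clauses = 15.

15


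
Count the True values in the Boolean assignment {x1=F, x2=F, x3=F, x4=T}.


The weight is the number of variables assigned True.
True variables: x4.
Weight = 1.

1


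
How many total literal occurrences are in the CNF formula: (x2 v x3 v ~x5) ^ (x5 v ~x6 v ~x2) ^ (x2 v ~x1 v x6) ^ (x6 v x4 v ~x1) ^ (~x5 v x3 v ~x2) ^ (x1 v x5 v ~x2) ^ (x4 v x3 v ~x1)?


Clause lengths: 3, 3, 3, 3, 3, 3, 3.
Sum = 3 + 3 + 3 + 3 + 3 + 3 + 3 = 21.

21


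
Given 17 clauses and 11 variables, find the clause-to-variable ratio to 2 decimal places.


Clause-to-variable ratio = clauses / variables.
17 / 11 = 1.55.

1.55


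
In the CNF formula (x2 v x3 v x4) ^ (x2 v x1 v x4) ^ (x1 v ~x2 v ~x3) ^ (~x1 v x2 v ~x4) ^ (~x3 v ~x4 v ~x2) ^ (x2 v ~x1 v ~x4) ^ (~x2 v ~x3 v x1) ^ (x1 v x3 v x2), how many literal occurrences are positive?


Scan each clause for unnegated literals.
Clause 1: 3 positive; Clause 2: 3 positive; Clause 3: 1 positive; Clause 4: 1 positive; Clause 5: 0 positive; Clause 6: 1 positive; Clause 7: 1 positive; Clause 8: 3 positive.
Total positive literal occurrences = 13.

13


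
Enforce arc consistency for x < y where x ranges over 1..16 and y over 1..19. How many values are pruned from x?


For the constraint x < y, x needs a supporting value in y's domain.
x can be at most 18 (one less than y's maximum).
Valid x values from domain: 16 out of 16.
Pruned = 16 - 16 = 0.

0


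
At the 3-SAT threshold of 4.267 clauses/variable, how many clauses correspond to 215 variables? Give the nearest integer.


The 3-SAT phase transition occurs at approximately 4.267 clauses per variable.
m = 4.267 * 215 = 917.405.
Rounded to nearest integer: 917.

917


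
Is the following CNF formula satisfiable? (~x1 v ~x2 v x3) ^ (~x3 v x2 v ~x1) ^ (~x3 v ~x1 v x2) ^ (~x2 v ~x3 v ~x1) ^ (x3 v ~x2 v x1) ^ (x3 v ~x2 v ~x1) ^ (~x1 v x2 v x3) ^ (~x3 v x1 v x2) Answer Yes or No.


Check all 8 possible truth assignments.
Number of satisfying assignments found: 2.
The formula is satisfiable.

Yes


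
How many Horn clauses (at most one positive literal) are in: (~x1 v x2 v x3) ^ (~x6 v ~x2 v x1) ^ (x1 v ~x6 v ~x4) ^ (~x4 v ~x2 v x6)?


A Horn clause has at most one positive literal.
Clause 1: 2 positive lit(s) -> not Horn
Clause 2: 1 positive lit(s) -> Horn
Clause 3: 1 positive lit(s) -> Horn
Clause 4: 1 positive lit(s) -> Horn
Total Horn clauses = 3.

3


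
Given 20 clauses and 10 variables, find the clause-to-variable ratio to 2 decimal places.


Clause-to-variable ratio = clauses / variables.
20 / 10 = 2.0.

2.0


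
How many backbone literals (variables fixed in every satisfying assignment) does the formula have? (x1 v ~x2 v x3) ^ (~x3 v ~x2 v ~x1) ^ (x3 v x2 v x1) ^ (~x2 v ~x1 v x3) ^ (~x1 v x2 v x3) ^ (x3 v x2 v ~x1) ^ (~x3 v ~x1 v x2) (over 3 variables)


Find all satisfying assignments: 2 model(s).
Check which variables have the same value in every model.
Fixed variables: x1=F, x3=T.
Backbone size = 2.

2


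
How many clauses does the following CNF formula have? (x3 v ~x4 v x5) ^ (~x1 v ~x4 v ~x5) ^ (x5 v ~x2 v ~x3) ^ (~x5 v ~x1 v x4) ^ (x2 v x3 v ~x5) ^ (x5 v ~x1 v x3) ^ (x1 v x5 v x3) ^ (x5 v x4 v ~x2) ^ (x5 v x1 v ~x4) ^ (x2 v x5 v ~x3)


Each group enclosed in parentheses joined by ^ is one clause.
Counting the conjuncts: 10 clauses.

10


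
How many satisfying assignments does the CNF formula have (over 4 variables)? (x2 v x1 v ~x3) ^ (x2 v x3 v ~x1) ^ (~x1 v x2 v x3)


Enumerate all 16 truth assignments over 4 variables.
Test each against every clause.
Satisfying assignments found: 12.

12


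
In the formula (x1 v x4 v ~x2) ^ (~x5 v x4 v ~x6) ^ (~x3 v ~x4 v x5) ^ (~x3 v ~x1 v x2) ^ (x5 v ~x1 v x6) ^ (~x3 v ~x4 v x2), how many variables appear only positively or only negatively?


A pure literal appears in only one polarity across all clauses.
Pure literals: x3 (negative only).
Count = 1.

1


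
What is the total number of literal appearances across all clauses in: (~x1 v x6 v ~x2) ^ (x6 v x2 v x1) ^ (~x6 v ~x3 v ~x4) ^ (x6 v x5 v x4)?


Clause lengths: 3, 3, 3, 3.
Sum = 3 + 3 + 3 + 3 = 12.

12


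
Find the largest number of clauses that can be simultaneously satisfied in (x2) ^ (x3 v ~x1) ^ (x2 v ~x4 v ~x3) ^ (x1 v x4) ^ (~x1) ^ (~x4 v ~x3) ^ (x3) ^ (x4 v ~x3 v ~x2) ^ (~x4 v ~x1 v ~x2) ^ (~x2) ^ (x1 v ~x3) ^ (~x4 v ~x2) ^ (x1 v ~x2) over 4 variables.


Enumerate all 16 truth assignments.
For each, count how many of the 13 clauses are satisfied.
The formula is not fully satisfiable, so the maximum is below 13.
Maximum simultaneously satisfiable clauses = 11.

11


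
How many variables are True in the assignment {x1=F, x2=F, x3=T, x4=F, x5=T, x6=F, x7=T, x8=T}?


The weight is the number of variables assigned True.
True variables: x3, x5, x7, x8.
Weight = 4.

4


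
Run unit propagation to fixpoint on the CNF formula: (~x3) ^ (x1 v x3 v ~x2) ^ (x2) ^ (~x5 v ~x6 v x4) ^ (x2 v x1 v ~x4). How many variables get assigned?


Unit propagation repeatedly assigns the literal in any unit clause, then simplifies.
Assignments in order: x3 = F, x2 = T, x1 = T.
No further unit clauses remain.
Total variables assigned = 3.

3


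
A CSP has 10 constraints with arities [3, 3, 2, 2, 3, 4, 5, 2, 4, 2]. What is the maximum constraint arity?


The arities are: 3, 3, 2, 2, 3, 4, 5, 2, 4, 2.
Scan for the maximum value.
Maximum arity = 5.

5


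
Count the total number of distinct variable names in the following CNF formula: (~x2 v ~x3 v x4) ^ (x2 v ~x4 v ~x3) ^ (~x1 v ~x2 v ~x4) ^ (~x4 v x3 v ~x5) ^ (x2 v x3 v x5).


Identify each distinct variable in the formula.
Variables found: x1, x2, x3, x4, x5.
Total distinct variables = 5.

5


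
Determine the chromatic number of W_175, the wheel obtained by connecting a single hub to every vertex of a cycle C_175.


W_175 consists of the cycle C_175 together with a hub vertex adjacent to every cycle vertex.
The cycle C_175 needs 3 colors (odd cycle -> 3).
The hub is adjacent to every cycle vertex, so it must receive a new color distinct from all of them.
Chromatic number = 3 + 1 = 4.

4


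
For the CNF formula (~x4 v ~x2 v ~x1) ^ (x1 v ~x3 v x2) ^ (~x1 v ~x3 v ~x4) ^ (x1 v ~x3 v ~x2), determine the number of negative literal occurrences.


Scan each clause for negated literals.
Clause 1: 3 negative; Clause 2: 1 negative; Clause 3: 3 negative; Clause 4: 2 negative.
Total negative literal occurrences = 9.

9


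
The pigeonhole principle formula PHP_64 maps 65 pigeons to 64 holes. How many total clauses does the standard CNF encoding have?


The PHP encoding has two parts:
1) At-least-one-hole clauses: 65 (one per pigeon, each with 64 literals).
2) At-most-one-pigeon-per-hole clauses: 64 holes * C(65,2) = 64 * 2080 = 133120.
Total clauses = 65 + 133120 = 133185.

133185


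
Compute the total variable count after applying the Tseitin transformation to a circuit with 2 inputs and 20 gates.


The Tseitin transformation introduces one auxiliary variable per gate.
Total variables = inputs + gates = 2 + 20 = 22.

22


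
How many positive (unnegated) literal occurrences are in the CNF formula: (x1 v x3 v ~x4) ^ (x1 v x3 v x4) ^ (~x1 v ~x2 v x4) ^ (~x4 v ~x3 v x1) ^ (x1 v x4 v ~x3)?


Scan each clause for unnegated literals.
Clause 1: 2 positive; Clause 2: 3 positive; Clause 3: 1 positive; Clause 4: 1 positive; Clause 5: 2 positive.
Total positive literal occurrences = 9.

9


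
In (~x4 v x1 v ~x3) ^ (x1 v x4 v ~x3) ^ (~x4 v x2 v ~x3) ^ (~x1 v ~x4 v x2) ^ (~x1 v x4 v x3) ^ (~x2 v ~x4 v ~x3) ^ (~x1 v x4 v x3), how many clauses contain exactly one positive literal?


A definite clause has exactly one positive literal.
Clause 1: 1 positive -> definite
Clause 2: 2 positive -> not definite
Clause 3: 1 positive -> definite
Clause 4: 1 positive -> definite
Clause 5: 2 positive -> not definite
Clause 6: 0 positive -> not definite
Clause 7: 2 positive -> not definite
Definite clause count = 3.

3


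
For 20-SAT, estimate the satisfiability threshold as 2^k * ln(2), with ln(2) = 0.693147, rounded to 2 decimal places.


Using the asymptotic formula: threshold ~ 2^k * ln(2).
2^20 = 1048576.
1048576 * 0.693147 = 726817.31.

726817.31


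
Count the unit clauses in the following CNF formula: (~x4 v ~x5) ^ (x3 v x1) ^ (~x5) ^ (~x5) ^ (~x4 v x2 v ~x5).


A unit clause contains exactly one literal.
Unit clauses found: (~x5), (~x5).
Count = 2.

2


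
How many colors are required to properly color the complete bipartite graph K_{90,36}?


K_{90,36} is bipartite by definition: the two parts are independent sets, with every edge crossing between them.
Color all vertices in one part with color 1 and all vertices in the other part with color 2.
Since the graph has at least one edge, one color does not suffice.
Chromatic number = 2.

2


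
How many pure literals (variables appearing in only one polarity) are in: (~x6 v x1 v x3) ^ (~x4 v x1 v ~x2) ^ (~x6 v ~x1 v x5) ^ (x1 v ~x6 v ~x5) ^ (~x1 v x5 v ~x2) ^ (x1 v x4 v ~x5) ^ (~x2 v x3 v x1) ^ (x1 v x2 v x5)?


A pure literal appears in only one polarity across all clauses.
Pure literals: x3 (positive only), x6 (negative only).
Count = 2.

2


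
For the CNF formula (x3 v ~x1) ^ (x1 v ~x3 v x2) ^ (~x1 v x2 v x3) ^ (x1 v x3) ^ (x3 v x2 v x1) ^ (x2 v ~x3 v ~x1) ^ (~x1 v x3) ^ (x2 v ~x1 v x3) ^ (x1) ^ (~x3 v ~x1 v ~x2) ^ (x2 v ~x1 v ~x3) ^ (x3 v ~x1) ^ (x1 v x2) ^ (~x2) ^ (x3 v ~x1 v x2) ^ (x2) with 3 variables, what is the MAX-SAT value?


Enumerate all 8 truth assignments.
For each, count how many of the 16 clauses are satisfied.
The formula is not fully satisfiable, so the maximum is below 16.
Maximum simultaneously satisfiable clauses = 14.

14


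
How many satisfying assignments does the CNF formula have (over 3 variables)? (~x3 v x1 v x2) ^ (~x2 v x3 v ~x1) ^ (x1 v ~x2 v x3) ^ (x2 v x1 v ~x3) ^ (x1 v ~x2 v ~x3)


Enumerate all 8 truth assignments over 3 variables.
Test each against every clause.
Satisfying assignments found: 4.

4


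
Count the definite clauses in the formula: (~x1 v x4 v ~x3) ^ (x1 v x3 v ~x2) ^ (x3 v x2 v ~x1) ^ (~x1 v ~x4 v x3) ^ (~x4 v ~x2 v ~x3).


A definite clause has exactly one positive literal.
Clause 1: 1 positive -> definite
Clause 2: 2 positive -> not definite
Clause 3: 2 positive -> not definite
Clause 4: 1 positive -> definite
Clause 5: 0 positive -> not definite
Definite clause count = 2.

2


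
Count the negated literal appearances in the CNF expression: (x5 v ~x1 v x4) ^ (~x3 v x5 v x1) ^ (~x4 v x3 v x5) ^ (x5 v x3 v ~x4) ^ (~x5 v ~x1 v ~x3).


Scan each clause for negated literals.
Clause 1: 1 negative; Clause 2: 1 negative; Clause 3: 1 negative; Clause 4: 1 negative; Clause 5: 3 negative.
Total negative literal occurrences = 7.

7


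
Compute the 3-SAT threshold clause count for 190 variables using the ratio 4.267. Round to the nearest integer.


The 3-SAT phase transition occurs at approximately 4.267 clauses per variable.
m = 4.267 * 190 = 810.73.
Rounded to nearest integer: 811.

811


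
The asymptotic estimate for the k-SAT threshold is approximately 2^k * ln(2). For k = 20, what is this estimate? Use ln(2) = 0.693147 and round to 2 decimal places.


Using the asymptotic formula: threshold ~ 2^k * ln(2).
2^20 = 1048576.
1048576 * 0.693147 = 726817.31.

726817.31


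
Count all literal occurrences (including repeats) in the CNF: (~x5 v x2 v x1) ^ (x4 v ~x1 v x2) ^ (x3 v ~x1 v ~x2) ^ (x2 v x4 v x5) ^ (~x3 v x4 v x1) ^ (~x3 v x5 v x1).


Clause lengths: 3, 3, 3, 3, 3, 3.
Sum = 3 + 3 + 3 + 3 + 3 + 3 = 18.

18


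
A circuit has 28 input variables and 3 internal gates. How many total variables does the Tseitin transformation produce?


The Tseitin transformation introduces one auxiliary variable per gate.
Total variables = inputs + gates = 28 + 3 = 31.

31


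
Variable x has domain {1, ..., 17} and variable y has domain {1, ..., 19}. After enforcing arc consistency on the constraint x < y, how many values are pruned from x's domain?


For the constraint x < y, x needs a supporting value in y's domain.
x can be at most 18 (one less than y's maximum).
Valid x values from domain: 17 out of 17.
Pruned = 17 - 17 = 0.

0


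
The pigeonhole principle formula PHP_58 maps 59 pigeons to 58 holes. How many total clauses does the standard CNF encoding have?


The PHP encoding has two parts:
1) At-least-one-hole clauses: 59 (one per pigeon, each with 58 literals).
2) At-most-one-pigeon-per-hole clauses: 58 holes * C(59,2) = 58 * 1711 = 99238.
Total clauses = 59 + 99238 = 99297.

99297


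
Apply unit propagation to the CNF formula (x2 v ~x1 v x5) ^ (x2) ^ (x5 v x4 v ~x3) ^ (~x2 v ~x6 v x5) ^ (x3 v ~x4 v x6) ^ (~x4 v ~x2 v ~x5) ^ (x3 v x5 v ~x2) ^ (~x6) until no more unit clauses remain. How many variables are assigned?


Unit propagation repeatedly assigns the literal in any unit clause, then simplifies.
Assignments in order: x2 = T, x6 = F.
No further unit clauses remain.
Total variables assigned = 2.

2


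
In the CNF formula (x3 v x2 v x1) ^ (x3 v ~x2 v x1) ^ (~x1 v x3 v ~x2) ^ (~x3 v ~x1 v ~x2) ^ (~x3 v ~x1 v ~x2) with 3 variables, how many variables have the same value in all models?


Find all satisfying assignments: 4 model(s).
Check which variables have the same value in every model.
No variable is fixed across all models.
Backbone size = 0.

0


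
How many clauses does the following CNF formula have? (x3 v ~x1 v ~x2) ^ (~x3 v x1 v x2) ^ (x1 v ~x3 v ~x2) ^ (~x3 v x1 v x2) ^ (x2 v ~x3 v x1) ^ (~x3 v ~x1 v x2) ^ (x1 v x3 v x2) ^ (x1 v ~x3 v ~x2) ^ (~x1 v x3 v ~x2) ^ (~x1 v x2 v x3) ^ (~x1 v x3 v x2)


Each group enclosed in parentheses joined by ^ is one clause.
Counting the conjuncts: 11 clauses.

11


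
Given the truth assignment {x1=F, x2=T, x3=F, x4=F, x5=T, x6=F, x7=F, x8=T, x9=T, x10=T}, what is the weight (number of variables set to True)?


The weight is the number of variables assigned True.
True variables: x2, x5, x8, x9, x10.
Weight = 5.

5


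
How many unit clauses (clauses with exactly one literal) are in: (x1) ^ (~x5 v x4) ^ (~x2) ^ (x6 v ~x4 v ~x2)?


A unit clause contains exactly one literal.
Unit clauses found: (x1), (~x2).
Count = 2.

2


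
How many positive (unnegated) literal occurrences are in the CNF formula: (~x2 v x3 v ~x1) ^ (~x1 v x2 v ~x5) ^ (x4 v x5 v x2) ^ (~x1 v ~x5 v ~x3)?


Scan each clause for unnegated literals.
Clause 1: 1 positive; Clause 2: 1 positive; Clause 3: 3 positive; Clause 4: 0 positive.
Total positive literal occurrences = 5.

5


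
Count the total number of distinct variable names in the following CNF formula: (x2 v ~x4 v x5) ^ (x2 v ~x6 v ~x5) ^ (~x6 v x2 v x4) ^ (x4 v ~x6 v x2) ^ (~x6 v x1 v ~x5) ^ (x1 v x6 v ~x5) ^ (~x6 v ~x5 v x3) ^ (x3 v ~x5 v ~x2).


Identify each distinct variable in the formula.
Variables found: x1, x2, x3, x4, x5, x6.
Total distinct variables = 6.

6


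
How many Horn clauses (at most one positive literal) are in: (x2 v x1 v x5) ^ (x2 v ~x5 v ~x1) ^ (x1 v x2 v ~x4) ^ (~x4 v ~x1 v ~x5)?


A Horn clause has at most one positive literal.
Clause 1: 3 positive lit(s) -> not Horn
Clause 2: 1 positive lit(s) -> Horn
Clause 3: 2 positive lit(s) -> not Horn
Clause 4: 0 positive lit(s) -> Horn
Total Horn clauses = 2.

2


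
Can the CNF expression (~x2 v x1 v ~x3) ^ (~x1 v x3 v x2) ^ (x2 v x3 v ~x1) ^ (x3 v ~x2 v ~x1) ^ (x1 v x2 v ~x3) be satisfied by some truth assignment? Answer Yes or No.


Check all 8 possible truth assignments.
Number of satisfying assignments found: 4.
The formula is satisfiable.

Yes


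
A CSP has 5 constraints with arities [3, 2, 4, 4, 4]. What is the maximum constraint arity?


The arities are: 3, 2, 4, 4, 4.
Scan for the maximum value.
Maximum arity = 4.

4


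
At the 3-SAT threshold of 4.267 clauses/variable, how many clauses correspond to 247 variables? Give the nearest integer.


The 3-SAT phase transition occurs at approximately 4.267 clauses per variable.
m = 4.267 * 247 = 1053.949.
Rounded to nearest integer: 1054.

1054


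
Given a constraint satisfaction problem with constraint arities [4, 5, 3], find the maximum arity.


The arities are: 4, 5, 3.
Scan for the maximum value.
Maximum arity = 5.

5


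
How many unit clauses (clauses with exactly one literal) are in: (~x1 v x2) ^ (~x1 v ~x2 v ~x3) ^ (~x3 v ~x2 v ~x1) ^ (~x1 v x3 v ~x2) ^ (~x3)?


A unit clause contains exactly one literal.
Unit clauses found: (~x3).
Count = 1.

1


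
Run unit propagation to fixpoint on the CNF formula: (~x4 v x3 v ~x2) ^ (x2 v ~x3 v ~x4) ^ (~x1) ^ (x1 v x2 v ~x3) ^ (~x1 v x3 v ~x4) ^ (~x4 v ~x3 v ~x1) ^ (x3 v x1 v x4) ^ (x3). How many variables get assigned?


Unit propagation repeatedly assigns the literal in any unit clause, then simplifies.
Assignments in order: x1 = F, x3 = T, x2 = T.
No further unit clauses remain.
Total variables assigned = 3.

3


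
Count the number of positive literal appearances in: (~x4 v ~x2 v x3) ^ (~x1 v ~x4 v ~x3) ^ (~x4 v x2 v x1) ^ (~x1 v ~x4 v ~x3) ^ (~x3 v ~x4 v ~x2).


Scan each clause for unnegated literals.
Clause 1: 1 positive; Clause 2: 0 positive; Clause 3: 2 positive; Clause 4: 0 positive; Clause 5: 0 positive.
Total positive literal occurrences = 3.

3


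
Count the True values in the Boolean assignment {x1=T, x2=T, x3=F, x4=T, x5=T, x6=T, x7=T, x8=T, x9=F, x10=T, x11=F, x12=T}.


The weight is the number of variables assigned True.
True variables: x1, x2, x4, x5, x6, x7, x8, x10, x12.
Weight = 9.

9


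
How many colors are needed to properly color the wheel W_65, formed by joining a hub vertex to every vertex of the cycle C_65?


W_65 consists of the cycle C_65 together with a hub vertex adjacent to every cycle vertex.
The cycle C_65 needs 3 colors (odd cycle -> 3).
The hub is adjacent to every cycle vertex, so it must receive a new color distinct from all of them.
Chromatic number = 3 + 1 = 4.

4


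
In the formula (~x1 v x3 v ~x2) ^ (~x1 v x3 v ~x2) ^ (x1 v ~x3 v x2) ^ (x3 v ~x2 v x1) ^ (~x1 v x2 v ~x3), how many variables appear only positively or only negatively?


A pure literal appears in only one polarity across all clauses.
No pure literals found.
Count = 0.

0


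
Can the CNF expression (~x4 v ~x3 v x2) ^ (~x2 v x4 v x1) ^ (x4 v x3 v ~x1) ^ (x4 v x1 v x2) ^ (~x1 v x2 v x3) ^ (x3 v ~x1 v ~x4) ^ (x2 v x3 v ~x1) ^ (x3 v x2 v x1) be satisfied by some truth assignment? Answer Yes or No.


Check all 16 possible truth assignments.
Number of satisfying assignments found: 5.
The formula is satisfiable.

Yes


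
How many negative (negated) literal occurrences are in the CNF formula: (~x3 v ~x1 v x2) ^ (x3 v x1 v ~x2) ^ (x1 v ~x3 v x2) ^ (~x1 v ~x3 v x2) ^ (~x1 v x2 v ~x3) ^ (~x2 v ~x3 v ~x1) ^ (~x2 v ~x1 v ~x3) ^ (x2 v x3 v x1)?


Scan each clause for negated literals.
Clause 1: 2 negative; Clause 2: 1 negative; Clause 3: 1 negative; Clause 4: 2 negative; Clause 5: 2 negative; Clause 6: 3 negative; Clause 7: 3 negative; Clause 8: 0 negative.
Total negative literal occurrences = 14.

14


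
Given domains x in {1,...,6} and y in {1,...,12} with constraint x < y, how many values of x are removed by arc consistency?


For the constraint x < y, x needs a supporting value in y's domain.
x can be at most 11 (one less than y's maximum).
Valid x values from domain: 6 out of 6.
Pruned = 6 - 6 = 0.

0


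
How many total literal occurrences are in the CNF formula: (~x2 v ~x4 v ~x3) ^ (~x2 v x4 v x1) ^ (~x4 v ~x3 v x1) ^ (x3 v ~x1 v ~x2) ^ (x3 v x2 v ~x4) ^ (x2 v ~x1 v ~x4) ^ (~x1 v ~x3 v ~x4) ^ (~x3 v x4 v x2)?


Clause lengths: 3, 3, 3, 3, 3, 3, 3, 3.
Sum = 3 + 3 + 3 + 3 + 3 + 3 + 3 + 3 = 24.

24


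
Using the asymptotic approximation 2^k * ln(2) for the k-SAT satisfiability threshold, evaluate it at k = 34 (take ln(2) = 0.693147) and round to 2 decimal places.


Using the asymptotic formula: threshold ~ 2^k * ln(2).
2^34 = 17179869184.
17179869184 * 0.693147 = 11908174785.28.

11908174785.28


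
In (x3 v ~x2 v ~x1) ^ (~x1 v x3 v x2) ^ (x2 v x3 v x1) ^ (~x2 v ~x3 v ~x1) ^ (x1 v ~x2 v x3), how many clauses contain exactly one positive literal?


A definite clause has exactly one positive literal.
Clause 1: 1 positive -> definite
Clause 2: 2 positive -> not definite
Clause 3: 3 positive -> not definite
Clause 4: 0 positive -> not definite
Clause 5: 2 positive -> not definite
Definite clause count = 1.

1


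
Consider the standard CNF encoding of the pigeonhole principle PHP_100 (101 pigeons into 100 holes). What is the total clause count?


The PHP encoding has two parts:
1) At-least-one-hole clauses: 101 (one per pigeon, each with 100 literals).
2) At-most-one-pigeon-per-hole clauses: 100 holes * C(101,2) = 100 * 5050 = 505000.
Total clauses = 101 + 505000 = 505101.

505101


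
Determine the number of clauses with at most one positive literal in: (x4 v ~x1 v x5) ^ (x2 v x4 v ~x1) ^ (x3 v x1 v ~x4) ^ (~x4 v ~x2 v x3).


A Horn clause has at most one positive literal.
Clause 1: 2 positive lit(s) -> not Horn
Clause 2: 2 positive lit(s) -> not Horn
Clause 3: 2 positive lit(s) -> not Horn
Clause 4: 1 positive lit(s) -> Horn
Total Horn clauses = 1.

1


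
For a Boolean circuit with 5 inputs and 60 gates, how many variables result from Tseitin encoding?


The Tseitin transformation introduces one auxiliary variable per gate.
Total variables = inputs + gates = 5 + 60 = 65.

65


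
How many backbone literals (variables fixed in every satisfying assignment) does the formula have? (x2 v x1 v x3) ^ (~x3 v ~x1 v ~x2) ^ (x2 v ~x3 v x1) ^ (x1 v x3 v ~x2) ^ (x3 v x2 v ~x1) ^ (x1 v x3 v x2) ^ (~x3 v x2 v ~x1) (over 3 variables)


Find all satisfying assignments: 2 model(s).
Check which variables have the same value in every model.
Fixed variables: x2=T.
Backbone size = 1.

1


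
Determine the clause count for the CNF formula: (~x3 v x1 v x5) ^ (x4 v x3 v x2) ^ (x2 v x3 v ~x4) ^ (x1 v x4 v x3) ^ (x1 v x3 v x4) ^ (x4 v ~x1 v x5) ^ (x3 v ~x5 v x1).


Each group enclosed in parentheses joined by ^ is one clause.
Counting the conjuncts: 7 clauses.

7


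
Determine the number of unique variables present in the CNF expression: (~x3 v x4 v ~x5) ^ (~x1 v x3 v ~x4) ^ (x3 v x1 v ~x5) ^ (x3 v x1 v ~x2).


Identify each distinct variable in the formula.
Variables found: x1, x2, x3, x4, x5.
Total distinct variables = 5.

5


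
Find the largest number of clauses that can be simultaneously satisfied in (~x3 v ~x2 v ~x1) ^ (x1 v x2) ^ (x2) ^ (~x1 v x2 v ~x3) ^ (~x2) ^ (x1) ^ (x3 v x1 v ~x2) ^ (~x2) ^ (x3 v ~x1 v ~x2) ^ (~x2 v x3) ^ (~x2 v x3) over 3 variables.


Enumerate all 8 truth assignments.
For each, count how many of the 11 clauses are satisfied.
The formula is not fully satisfiable, so the maximum is below 11.
Maximum simultaneously satisfiable clauses = 10.

10


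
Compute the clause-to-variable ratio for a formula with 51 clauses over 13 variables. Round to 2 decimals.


Clause-to-variable ratio = clauses / variables.
51 / 13 = 3.92.

3.92


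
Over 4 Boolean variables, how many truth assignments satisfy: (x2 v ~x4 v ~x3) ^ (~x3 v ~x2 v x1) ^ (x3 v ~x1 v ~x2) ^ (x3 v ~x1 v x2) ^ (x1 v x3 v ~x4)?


Enumerate all 16 truth assignments over 4 variables.
Test each against every clause.
Satisfying assignments found: 6.

6


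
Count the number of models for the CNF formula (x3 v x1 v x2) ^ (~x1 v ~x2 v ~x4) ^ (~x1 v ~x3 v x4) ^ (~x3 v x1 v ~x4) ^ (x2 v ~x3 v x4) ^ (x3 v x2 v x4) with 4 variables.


Enumerate all 16 truth assignments over 4 variables.
Test each against every clause.
Satisfying assignments found: 6.

6


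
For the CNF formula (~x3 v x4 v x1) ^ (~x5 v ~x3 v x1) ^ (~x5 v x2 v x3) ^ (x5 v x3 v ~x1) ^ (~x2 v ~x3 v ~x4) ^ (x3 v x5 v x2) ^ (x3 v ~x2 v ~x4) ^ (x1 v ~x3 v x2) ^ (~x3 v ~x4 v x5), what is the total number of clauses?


Each group enclosed in parentheses joined by ^ is one clause.
Counting the conjuncts: 9 clauses.

9


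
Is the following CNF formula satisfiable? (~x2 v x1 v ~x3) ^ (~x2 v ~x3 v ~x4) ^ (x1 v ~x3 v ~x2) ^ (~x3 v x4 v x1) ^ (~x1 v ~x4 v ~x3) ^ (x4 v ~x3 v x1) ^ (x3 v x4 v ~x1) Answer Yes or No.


Check all 16 possible truth assignments.
Number of satisfying assignments found: 9.
The formula is satisfiable.

Yes


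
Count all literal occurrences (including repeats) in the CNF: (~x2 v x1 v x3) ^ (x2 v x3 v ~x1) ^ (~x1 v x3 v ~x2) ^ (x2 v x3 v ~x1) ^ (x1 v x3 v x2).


Clause lengths: 3, 3, 3, 3, 3.
Sum = 3 + 3 + 3 + 3 + 3 = 15.

15


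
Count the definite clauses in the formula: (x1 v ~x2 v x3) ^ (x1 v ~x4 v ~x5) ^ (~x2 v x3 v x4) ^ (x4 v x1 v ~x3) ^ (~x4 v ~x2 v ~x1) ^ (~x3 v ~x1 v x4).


A definite clause has exactly one positive literal.
Clause 1: 2 positive -> not definite
Clause 2: 1 positive -> definite
Clause 3: 2 positive -> not definite
Clause 4: 2 positive -> not definite
Clause 5: 0 positive -> not definite
Clause 6: 1 positive -> definite
Definite clause count = 2.

2


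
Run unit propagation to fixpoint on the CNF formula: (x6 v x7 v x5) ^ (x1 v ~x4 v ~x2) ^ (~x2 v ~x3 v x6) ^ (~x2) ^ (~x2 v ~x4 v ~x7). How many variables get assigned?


Unit propagation repeatedly assigns the literal in any unit clause, then simplifies.
Assignments in order: x2 = F.
No further unit clauses remain.
Total variables assigned = 1.

1


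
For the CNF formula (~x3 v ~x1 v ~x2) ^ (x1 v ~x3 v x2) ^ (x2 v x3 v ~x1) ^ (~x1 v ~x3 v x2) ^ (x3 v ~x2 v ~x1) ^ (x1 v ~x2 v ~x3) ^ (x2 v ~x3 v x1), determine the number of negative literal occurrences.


Scan each clause for negated literals.
Clause 1: 3 negative; Clause 2: 1 negative; Clause 3: 1 negative; Clause 4: 2 negative; Clause 5: 2 negative; Clause 6: 2 negative; Clause 7: 1 negative.
Total negative literal occurrences = 12.

12


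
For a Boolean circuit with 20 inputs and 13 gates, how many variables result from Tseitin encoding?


The Tseitin transformation introduces one auxiliary variable per gate.
Total variables = inputs + gates = 20 + 13 = 33.

33


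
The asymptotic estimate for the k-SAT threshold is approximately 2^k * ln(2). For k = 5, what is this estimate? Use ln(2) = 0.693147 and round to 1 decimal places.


Using the asymptotic formula: threshold ~ 2^k * ln(2).
2^5 = 32.
32 * 0.693147 = 22.2.

22.2
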